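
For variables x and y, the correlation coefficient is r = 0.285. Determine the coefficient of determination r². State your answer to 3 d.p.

0.081

r² = (0.285)² = 0.081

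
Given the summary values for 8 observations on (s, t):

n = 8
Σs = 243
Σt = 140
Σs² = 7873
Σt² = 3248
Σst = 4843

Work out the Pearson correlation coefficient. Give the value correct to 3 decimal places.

0.943

r = (nΣst − ΣsΣt) / √[(nΣs² − (Σs)²)(nΣt² − (Σt)²)]
Numerator: 8×4843 − 243×140 = 4724
Denominator: √[(62984 − 59049)(25984 − 19600)] = √[3935 × 6384] = 5012.0894
r = 4724 / 5012.0894 ≈ 0.943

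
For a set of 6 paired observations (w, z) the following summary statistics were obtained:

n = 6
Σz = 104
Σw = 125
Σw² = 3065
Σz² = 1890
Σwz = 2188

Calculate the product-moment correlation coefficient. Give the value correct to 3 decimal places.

0.106

r = (nΣwz − ΣwΣz) / √[(nΣw² − (Σw)²)(nΣz² − (Σz)²)]
Numerator: 6×2188 − 125×104 = 128
Denominator: √[(18390 − 15625)(11340 − 10816)] = √[2765 × 524] = 1203.6860
r = 128 / 1203.6860 ≈ 0.106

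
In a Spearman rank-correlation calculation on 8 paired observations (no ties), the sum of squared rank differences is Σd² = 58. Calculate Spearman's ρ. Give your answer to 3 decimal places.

0.310

ρ = 1 − 6Σd² / [n(n²−1)] = 1 − 6×58 / (8×63)
  = 1 − 348/504 = 1 − 0.6905 ≈ 0.310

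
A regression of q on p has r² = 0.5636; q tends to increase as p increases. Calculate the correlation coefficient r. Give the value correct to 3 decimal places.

|r| = √0.5636 = 0.751
The association is positive, so r = 0.751.

0.751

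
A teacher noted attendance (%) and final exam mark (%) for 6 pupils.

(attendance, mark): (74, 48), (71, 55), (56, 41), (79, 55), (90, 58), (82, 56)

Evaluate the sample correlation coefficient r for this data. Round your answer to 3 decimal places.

0.890

n = 6, Σx = 452, Σy = 313, Σx² = 34718, Σy² = 16535, Σxy = 23910
nΣxy − ΣxΣy = 143460 − 141476 = 1984
nΣx² − (Σx)² = 208308 − 204304 = 4004; nΣy² − (Σy)² = 99210 − 97969 = 1241
r = 1984 / √(4004 × 1241) = 1984 / 2229.1173 ≈ 0.890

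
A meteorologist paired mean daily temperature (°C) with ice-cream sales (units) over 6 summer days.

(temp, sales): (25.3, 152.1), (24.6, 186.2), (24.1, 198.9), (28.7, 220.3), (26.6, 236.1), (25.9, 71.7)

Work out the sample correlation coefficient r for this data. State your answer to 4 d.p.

0.2577

n = 6, Σx = 155.2, Σy = 1065.3, Σx² = 4028.12, Σy² = 206782.25, Σxy = 27682.04
nΣxy − ΣxΣy = 166092.24 − 165334.56 = 757.68
nΣx² − (Σx)² = 24168.72 − 24087.04 = 81.68; nΣy² − (Σy)² = 1240693.5 − 1134864.09 = 105829.41
r = 757.68 / √(81.68 × 105829.41) = 757.68 / 2940.0929 ≈ 0.2577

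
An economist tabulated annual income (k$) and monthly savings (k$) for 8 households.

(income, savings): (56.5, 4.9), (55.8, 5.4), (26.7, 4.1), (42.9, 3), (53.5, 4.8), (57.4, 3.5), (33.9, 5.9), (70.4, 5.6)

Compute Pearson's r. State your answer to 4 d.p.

0.2123

n = 8, Σx = 397.1, Σy = 37.2, Σx² = 21121.57, Σy² = 180.44, Σxy = 1868.29
nΣxy − ΣxΣy = 14946.32 − 14772.12 = 174.2
nΣx² − (Σx)² = 168972.56 − 157688.41 = 11284.15; nΣy² − (Σy)² = 1443.52 − 1383.84 = 59.68
r = 174.2 / √(11284.15 × 59.68) = 174.2 / 820.6327 ≈ 0.2123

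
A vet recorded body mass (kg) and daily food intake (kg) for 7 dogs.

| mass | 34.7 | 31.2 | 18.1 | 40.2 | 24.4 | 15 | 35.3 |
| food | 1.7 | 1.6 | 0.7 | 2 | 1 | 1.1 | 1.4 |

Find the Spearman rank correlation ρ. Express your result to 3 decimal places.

Rank mass: 5, 4, 2, 7, 3, 1, 6
Rank food: 6, 5, 1, 7, 2, 3, 4
d = rank(mass) − rank(food): -1, -1, 1, 0, 1, -2, 2; Σd² = 12
ρ = 1 − 6Σd² / [n(n²−1)] = 1 − 6×12 / (7×48) = 1 − 72/336 ≈ 0.786

0.786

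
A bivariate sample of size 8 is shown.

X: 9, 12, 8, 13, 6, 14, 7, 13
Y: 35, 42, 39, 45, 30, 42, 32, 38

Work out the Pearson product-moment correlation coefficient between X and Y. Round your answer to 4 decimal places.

0.8480

n = 8, ΣX = 82, ΣY = 303, ΣX² = 908, ΣY² = 11667, ΣXY = 3202
nΣXY − ΣXΣY = 25616 − 24846 = 770
nΣX² − (ΣX)² = 7264 − 6724 = 540; nΣY² − (ΣY)² = 93336 − 91809 = 1527
r = 770 / √(540 × 1527) = 770 / 908.0639 ≈ 0.8480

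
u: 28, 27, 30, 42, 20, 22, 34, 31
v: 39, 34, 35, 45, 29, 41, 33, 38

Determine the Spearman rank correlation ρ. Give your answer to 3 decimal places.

Rank u: 4, 3, 5, 8, 1, 2, 7, 6
Rank v: 6, 3, 4, 8, 1, 7, 2, 5
d = rank(u) − rank(v): -2, 0, 1, 0, 0, -5, 5, 1; Σd² = 56
ρ = 1 − 6Σd² / [n(n²−1)] = 1 − 6×56 / (8×63) = 1 − 336/504 ≈ 0.333

0.333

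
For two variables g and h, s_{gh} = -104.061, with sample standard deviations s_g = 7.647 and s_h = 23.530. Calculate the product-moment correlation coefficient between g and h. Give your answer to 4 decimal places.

r = Cov(g,h) / (s_g · s_h) = -104.061 / (7.647 × 23.530)
  = -104.061 / 179.9339 ≈ -0.5783

-0.5783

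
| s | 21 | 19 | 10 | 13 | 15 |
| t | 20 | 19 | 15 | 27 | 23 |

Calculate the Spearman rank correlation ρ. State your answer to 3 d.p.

0.100

Rank s: 5, 4, 1, 2, 3
Rank t: 3, 2, 1, 5, 4
d = rank(s) − rank(t): 2, 2, 0, -3, -1; Σd² = 18
ρ = 1 − 6Σd² / [n(n²−1)] = 1 − 6×18 / (5×24) = 1 − 108/120 ≈ 0.100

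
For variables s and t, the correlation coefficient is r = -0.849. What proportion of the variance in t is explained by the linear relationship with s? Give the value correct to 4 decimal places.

r² = (-0.849)² = 0.7208

0.7208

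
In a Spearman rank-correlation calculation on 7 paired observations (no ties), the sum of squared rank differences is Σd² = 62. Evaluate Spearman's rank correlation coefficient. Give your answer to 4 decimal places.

ρ = 1 − 6Σd² / [n(n²−1)] = 1 − 6×62 / (7×48)
  = 1 − 372/336 = 1 − 1.10714 ≈ -0.1071

-0.1071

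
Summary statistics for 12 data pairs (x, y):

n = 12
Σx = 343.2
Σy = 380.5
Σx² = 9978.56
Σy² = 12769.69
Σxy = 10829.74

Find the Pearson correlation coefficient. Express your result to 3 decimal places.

r = (nΣxy − ΣxΣy) / √[(nΣx² − (Σx)²)(nΣy² − (Σy)²)]
Numerator: 12×10829.74 − 343.2×380.5 = -630.72
Denominator: √[(119742.72 − 117786.24)(153236.28 − 144780.25)] = √[1956.48 × 8456.03] = 4067.4382
r = -630.72 / 4067.4382 ≈ -0.155

-0.155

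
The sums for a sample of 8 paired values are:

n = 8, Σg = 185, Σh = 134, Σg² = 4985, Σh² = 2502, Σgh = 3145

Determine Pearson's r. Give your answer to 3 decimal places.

r = (nΣgh − ΣgΣh) / √[(nΣg² − (Σg)²)(nΣh² − (Σh)²)]
Numerator: 8×3145 − 185×134 = 370
Denominator: √[(39880 − 34225)(20016 − 17956)] = √[5655 × 2060] = 3413.1071
r = 370 / 3413.1071 ≈ 0.108

0.108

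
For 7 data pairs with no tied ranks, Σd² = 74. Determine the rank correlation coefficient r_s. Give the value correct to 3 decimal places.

-0.321

ρ = 1 − 6Σd² / [n(n²−1)] = 1 − 6×74 / (7×48)
  = 1 − 444/336 = 1 − 1.3214 ≈ -0.321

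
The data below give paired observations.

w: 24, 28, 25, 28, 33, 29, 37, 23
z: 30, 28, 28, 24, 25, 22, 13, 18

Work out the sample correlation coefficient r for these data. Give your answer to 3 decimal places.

-0.533

n = 8, Σw = 227, Σz = 188, Σw² = 6597, Σz² = 4646, Σwz = 5234
nΣwz − ΣwΣz = 41872 − 42676 = -804
nΣw² − (Σw)² = 52776 − 51529 = 1247; nΣz² − (Σz)² = 37168 − 35344 = 1824
r = -804 / √(1247 × 1824) = -804 / 1508.1538 ≈ -0.533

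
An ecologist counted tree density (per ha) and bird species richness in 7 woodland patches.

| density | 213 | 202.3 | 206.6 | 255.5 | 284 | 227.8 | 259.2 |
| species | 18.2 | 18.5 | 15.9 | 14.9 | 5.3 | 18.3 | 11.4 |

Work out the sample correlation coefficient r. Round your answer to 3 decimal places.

-0.883

n = 7, Σx = 1648.4, Σy = 102.5, Σx² = 393991.58, Σy² = 1641.25, Σxy = 23339.86
nΣxy − ΣxΣy = 163379.02 − 168961 = -5581.98
nΣx² − (Σx)² = 2757941.06 − 2717222.56 = 40718.5; nΣy² − (Σy)² = 11488.75 − 10506.25 = 982.5
r = -5581.98 / √(40718.5 × 982.5) = -5581.98 / 6325.0238 ≈ -0.883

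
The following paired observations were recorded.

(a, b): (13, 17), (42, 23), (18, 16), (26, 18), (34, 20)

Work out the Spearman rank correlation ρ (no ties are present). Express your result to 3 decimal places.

Rank a: 1, 5, 2, 3, 4
Rank b: 2, 5, 1, 3, 4
d = rank(a) − rank(b): -1, 0, 1, 0, 0; Σd² = 2
ρ = 1 − 6Σd² / [n(n²−1)] = 1 − 6×2 / (5×24) = 1 − 12/120 ≈ 0.900

0.900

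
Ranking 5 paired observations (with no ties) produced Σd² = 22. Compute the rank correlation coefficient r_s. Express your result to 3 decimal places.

-0.100

ρ = 1 − 6Σd² / [n(n²−1)] = 1 − 6×22 / (5×24)
  = 1 − 132/120 = 1 − 1.1000 ≈ -0.100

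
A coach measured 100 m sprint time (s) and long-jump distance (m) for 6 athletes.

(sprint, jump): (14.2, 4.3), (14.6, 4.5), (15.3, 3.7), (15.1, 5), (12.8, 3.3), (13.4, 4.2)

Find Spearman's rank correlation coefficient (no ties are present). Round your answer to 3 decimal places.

0.429

Rank sprint: 3, 4, 6, 5, 1, 2
Rank jump: 4, 5, 2, 6, 1, 3
d = rank(sprint) − rank(jump): -1, -1, 4, -1, 0, -1; Σd² = 20
ρ = 1 − 6Σd² / [n(n²−1)] = 1 − 6×20 / (6×35) = 1 − 120/210 ≈ 0.429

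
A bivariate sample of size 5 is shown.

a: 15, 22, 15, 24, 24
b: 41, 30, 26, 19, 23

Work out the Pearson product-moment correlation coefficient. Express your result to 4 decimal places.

n = 5, Σa = 100, Σb = 139, Σa² = 2086, Σb² = 4147, Σab = 2673
nΣab − ΣaΣb = 13365 − 13900 = -535
nΣa² − (Σa)² = 10430 − 10000 = 430; nΣb² − (Σb)² = 20735 − 19321 = 1414
r = -535 / √(430 × 1414) = -535 / 779.7564 ≈ -0.6861

-0.6861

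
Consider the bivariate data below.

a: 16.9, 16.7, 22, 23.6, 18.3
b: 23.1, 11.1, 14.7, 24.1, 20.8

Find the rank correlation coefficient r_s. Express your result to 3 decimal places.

0.600

Rank a: 2, 1, 4, 5, 3
Rank b: 4, 1, 2, 5, 3
d = rank(a) − rank(b): -2, 0, 2, 0, 0; Σd² = 8
ρ = 1 − 6Σd² / [n(n²−1)] = 1 − 6×8 / (5×24) = 1 − 48/120 ≈ 0.600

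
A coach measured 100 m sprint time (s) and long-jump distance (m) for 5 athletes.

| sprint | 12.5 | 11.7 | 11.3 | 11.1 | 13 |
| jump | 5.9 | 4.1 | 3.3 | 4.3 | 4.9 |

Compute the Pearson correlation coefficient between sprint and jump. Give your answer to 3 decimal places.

n = 5, Σx = 59.6, Σy = 22.5, Σx² = 713.04, Σy² = 105.01, Σxy = 270.44
nΣxy − ΣxΣy = 1352.2 − 1341 = 11.2
nΣx² − (Σx)² = 3565.2 − 3552.16 = 13.04; nΣy² − (Σy)² = 525.05 − 506.25 = 18.8
r = 11.2 / √(13.04 × 18.8) = 11.2 / 15.6573 ≈ 0.715

0.715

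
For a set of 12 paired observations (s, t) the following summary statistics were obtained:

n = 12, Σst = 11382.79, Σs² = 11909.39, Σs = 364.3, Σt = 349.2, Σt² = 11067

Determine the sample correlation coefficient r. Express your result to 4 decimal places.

r = (nΣst − ΣsΣt) / √[(nΣs² − (Σs)²)(nΣt² − (Σt)²)]
Numerator: 12×11382.79 − 364.3×349.2 = 9379.92
Denominator: √[(142912.68 − 132714.49)(132804 − 121940.64)] = √[10198.19 × 10863.36] = 10525.5218
r = 9379.92 / 10525.5218 ≈ 0.8912

0.8912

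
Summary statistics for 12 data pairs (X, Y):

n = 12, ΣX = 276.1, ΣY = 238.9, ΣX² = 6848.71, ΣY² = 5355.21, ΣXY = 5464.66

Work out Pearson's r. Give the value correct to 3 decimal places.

r = (nΣXY − ΣXΣY) / √[(nΣX² − (ΣX)²)(nΣY² − (ΣY)²)]
Numerator: 12×5464.66 − 276.1×238.9 = -384.37
Denominator: √[(82184.52 − 76231.21)(64262.52 − 57073.21)] = √[5953.31 × 7189.31] = 6542.1855
r = -384.37 / 6542.1855 ≈ -0.059

-0.059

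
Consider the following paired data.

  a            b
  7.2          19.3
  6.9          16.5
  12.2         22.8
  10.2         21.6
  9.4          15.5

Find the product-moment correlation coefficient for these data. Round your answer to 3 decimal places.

0.667

n = 5, Σa = 45.9, Σb = 95.7, Σa² = 440.69, Σb² = 1871.39, Σab = 896.99
nΣab − ΣaΣb = 4484.95 − 4392.63 = 92.32
nΣa² − (Σa)² = 2203.45 − 2106.81 = 96.64; nΣb² − (Σb)² = 9356.95 − 9158.49 = 198.46
r = 92.32 / √(96.64 × 198.46) = 92.32 / 138.4889 ≈ 0.667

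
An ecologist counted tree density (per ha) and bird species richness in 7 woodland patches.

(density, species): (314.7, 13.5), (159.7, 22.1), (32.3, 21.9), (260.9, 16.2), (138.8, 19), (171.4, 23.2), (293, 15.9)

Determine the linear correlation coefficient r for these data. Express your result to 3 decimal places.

-0.820

n = 7, Σx = 1370.8, Σy = 131.8, Σx² = 328144.68, Σy² = 2564.76, Σxy = 23984.15
nΣxy − ΣxΣy = 167889.05 − 180671.44 = -12782.39
nΣx² − (Σx)² = 2297012.76 − 1879092.64 = 417920.12; nΣy² − (Σy)² = 17953.32 − 17371.24 = 582.08
r = -12782.39 / √(417920.12 × 582.08) = -12782.39 / 15596.8889 ≈ -0.820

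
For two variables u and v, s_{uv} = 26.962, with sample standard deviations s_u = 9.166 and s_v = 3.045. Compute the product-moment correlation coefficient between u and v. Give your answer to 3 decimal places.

0.966

r = Cov(u,v) / (s_u · s_v) = 26.962 / (9.166 × 3.045)
  = 26.962 / 27.9105 ≈ 0.966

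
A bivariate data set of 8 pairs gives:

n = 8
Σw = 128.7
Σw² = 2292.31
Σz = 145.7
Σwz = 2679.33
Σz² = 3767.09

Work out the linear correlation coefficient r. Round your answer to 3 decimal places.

r = (nΣwz − ΣwΣz) / √[(nΣw² − (Σw)²)(nΣz² − (Σz)²)]
Numerator: 8×2679.33 − 128.7×145.7 = 2683.05
Denominator: √[(18338.48 − 16563.69)(30136.72 − 21228.49)] = √[1774.79 × 8908.23] = 3976.2089
r = 2683.05 / 3976.2089 ≈ 0.675

0.675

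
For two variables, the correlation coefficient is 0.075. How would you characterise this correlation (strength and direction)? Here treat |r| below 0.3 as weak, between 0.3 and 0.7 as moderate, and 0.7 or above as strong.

weak positive

r = 0.075 > 0 so the relationship is positive.
|r| = 0.075, which falls in the weak range.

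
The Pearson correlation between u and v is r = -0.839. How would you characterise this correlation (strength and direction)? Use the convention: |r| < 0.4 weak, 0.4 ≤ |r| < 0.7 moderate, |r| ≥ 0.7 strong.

strong negative

r = -0.839 < 0 so the relationship is negative.
|r| = 0.839, which falls in the strong range.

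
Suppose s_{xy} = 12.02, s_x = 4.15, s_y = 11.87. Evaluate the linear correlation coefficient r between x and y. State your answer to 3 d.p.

r = Cov(x,y) / (s_x · s_y) = 12.02 / (4.15 × 11.87)
  = 12.02 / 49.2605 ≈ 0.244

0.244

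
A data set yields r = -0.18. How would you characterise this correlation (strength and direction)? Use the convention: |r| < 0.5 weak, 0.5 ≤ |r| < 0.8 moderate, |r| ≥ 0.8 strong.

weak negative

r = -0.18 < 0 so the relationship is negative.
|r| = 0.18, which falls in the weak range.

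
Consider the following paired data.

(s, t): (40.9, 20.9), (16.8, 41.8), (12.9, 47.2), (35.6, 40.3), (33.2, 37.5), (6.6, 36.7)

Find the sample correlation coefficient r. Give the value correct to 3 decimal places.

n = 6, Σs = 146, Σt = 224.4, Σs² = 4534.62, Σt² = 8789.12, Σst = 5087.83
nΣst − ΣsΣt = 30526.98 − 32762.4 = -2235.42
nΣs² − (Σs)² = 27207.72 − 21316 = 5891.72; nΣt² − (Σt)² = 52734.72 − 50355.36 = 2379.36
r = -2235.42 / √(5891.72 × 2379.36) = -2235.42 / 3744.1318 ≈ -0.597

-0.597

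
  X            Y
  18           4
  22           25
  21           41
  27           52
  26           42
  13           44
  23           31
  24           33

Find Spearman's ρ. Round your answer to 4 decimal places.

Rank X: 2, 4, 3, 8, 7, 1, 5, 6
Rank Y: 1, 2, 5, 8, 6, 7, 3, 4
d = rank(X) − rank(Y): 1, 2, -2, 0, 1, -6, 2, 2; Σd² = 54
ρ = 1 − 6Σd² / [n(n²−1)] = 1 − 6×54 / (8×63) = 1 − 324/504 ≈ 0.3571

0.3571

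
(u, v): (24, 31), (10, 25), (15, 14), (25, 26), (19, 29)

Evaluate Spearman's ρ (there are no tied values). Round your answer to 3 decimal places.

0.600

Rank u: 4, 1, 2, 5, 3
Rank v: 5, 2, 1, 3, 4
d = rank(u) − rank(v): -1, -1, 1, 2, -1; Σd² = 8
ρ = 1 − 6Σd² / [n(n²−1)] = 1 − 6×8 / (5×24) = 1 − 48/120 ≈ 0.600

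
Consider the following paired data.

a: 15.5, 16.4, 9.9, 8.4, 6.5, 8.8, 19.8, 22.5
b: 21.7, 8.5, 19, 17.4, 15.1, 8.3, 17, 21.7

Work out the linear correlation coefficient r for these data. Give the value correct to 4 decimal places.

n = 8, Σa = 107.8, Σb = 128.7, Σa² = 1695.76, Σb² = 2263.69, Σab = 1806.05
nΣab − ΣaΣb = 14448.4 − 13873.86 = 574.54
nΣa² − (Σa)² = 13566.08 − 11620.84 = 1945.24; nΣb² − (Σb)² = 18109.52 − 16563.69 = 1545.83
r = 574.54 / √(1945.24 × 1545.83) = 574.54 / 1734.0733 ≈ 0.3313

0.3313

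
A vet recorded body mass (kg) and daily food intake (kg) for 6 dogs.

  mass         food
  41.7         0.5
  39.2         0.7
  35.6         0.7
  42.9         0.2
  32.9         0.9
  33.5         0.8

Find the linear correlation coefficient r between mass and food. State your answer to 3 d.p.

n = 6, Σx = 225.8, Σy = 3.8, Σx² = 8587.96, Σy² = 2.72, Σxy = 138.2
nΣxy − ΣxΣy = 829.2 − 858.04 = -28.84
nΣx² − (Σx)² = 51527.76 − 50985.64 = 542.12; nΣy² − (Σy)² = 16.32 − 14.44 = 1.88
r = -28.84 / √(542.12 × 1.88) = -28.84 / 31.9247 ≈ -0.903

-0.903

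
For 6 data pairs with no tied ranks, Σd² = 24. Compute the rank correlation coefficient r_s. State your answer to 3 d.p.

0.314

ρ = 1 − 6Σd² / [n(n²−1)] = 1 − 6×24 / (6×35)
  = 1 − 144/210 = 1 − 0.6857 ≈ 0.314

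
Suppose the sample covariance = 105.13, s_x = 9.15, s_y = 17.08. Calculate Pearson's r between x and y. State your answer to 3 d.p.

0.673

r = Cov(x,y) / (s_x · s_y) = 105.13 / (9.15 × 17.08)
  = 105.13 / 156.2820 ≈ 0.673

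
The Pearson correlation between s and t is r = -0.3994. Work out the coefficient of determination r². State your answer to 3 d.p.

0.160

r² = (-0.3994)² = 0.160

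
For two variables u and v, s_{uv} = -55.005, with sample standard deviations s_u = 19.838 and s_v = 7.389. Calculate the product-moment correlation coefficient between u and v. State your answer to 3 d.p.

r = Cov(u,v) / (s_u · s_v) = -55.005 / (19.838 × 7.389)
  = -55.005 / 146.5830 ≈ -0.375

-0.375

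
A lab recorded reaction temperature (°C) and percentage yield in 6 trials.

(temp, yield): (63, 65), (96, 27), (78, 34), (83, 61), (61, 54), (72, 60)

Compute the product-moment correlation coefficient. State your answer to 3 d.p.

-0.685

n = 6, Σx = 453, Σy = 301, Σx² = 35063, Σy² = 16347, Σxy = 22016
nΣxy − ΣxΣy = 132096 − 136353 = -4257
nΣx² − (Σx)² = 210378 − 205209 = 5169; nΣy² − (Σy)² = 98082 − 90601 = 7481
r = -4257 / √(5169 × 7481) = -4257 / 6218.4636 ≈ -0.685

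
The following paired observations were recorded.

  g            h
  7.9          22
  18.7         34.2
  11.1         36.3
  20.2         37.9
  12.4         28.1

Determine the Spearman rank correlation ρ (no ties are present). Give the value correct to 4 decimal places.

0.7000

Rank g: 1, 4, 2, 5, 3
Rank h: 1, 3, 4, 5, 2
d = rank(g) − rank(h): 0, 1, -2, 0, 1; Σd² = 6
ρ = 1 − 6Σd² / [n(n²−1)] = 1 − 6×6 / (5×24) = 1 − 36/120 ≈ 0.7000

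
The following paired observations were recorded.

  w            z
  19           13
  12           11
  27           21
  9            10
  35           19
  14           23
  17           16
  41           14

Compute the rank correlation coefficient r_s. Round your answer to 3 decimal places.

Rank w: 5, 2, 6, 1, 7, 3, 4, 8
Rank z: 3, 2, 7, 1, 6, 8, 5, 4
d = rank(w) − rank(z): 2, 0, -1, 0, 1, -5, -1, 4; Σd² = 48
ρ = 1 − 6Σd² / [n(n²−1)] = 1 − 6×48 / (8×63) = 1 − 288/504 ≈ 0.429

0.429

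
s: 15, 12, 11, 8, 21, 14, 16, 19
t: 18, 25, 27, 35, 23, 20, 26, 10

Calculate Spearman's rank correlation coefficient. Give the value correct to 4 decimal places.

Rank s: 5, 3, 2, 1, 8, 4, 6, 7
Rank t: 2, 5, 7, 8, 4, 3, 6, 1
d = rank(s) − rank(t): 3, -2, -5, -7, 4, 1, 0, 6; Σd² = 140
ρ = 1 − 6Σd² / [n(n²−1)] = 1 − 6×140 / (8×63) = 1 − 840/504 ≈ -0.6667

-0.6667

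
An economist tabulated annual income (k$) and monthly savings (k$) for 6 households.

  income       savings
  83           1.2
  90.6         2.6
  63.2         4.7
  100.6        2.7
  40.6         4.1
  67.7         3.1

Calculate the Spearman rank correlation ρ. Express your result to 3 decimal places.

-0.714

Rank income: 4, 5, 2, 6, 1, 3
Rank savings: 1, 2, 6, 3, 5, 4
d = rank(income) − rank(savings): 3, 3, -4, 3, -4, -1; Σd² = 60
ρ = 1 − 6Σd² / [n(n²−1)] = 1 − 6×60 / (6×35) = 1 − 360/210 ≈ -0.714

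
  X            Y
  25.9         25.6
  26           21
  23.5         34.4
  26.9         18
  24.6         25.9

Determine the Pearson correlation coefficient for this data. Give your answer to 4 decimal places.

n = 5, ΣX = 126.9, ΣY = 124.9, ΣX² = 3227.83, ΣY² = 3274.53, ΣXY = 3138.78
nΣXY − ΣXΣY = 15693.9 − 15849.81 = -155.91
nΣX² − (ΣX)² = 16139.15 − 16103.61 = 35.54; nΣY² − (ΣY)² = 16372.65 − 15600.01 = 772.64
r = -155.91 / √(35.54 × 772.64) = -155.91 / 165.7095 ≈ -0.9409

-0.9409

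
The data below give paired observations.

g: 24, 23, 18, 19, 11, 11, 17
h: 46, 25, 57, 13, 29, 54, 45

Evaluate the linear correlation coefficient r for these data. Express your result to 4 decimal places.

n = 7, Σg = 123, Σh = 269, Σg² = 2321, Σh² = 11941, Σgh = 4630
nΣgh − ΣgΣh = 32410 − 33087 = -677
nΣg² − (Σg)² = 16247 − 15129 = 1118; nΣh² − (Σh)² = 83587 − 72361 = 11226
r = -677 / √(1118 × 11226) = -677 / 3542.6922 ≈ -0.1911

-0.1911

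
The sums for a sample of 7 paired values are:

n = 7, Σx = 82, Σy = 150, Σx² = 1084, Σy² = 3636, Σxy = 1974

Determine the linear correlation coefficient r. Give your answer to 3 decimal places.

0.951

r = (nΣxy − ΣxΣy) / √[(nΣx² − (Σx)²)(nΣy² − (Σy)²)]
Numerator: 7×1974 − 82×150 = 1518
Denominator: √[(7588 − 6724)(25452 − 22500)] = √[864 × 2952] = 1597.0373
r = 1518 / 1597.0373 ≈ 0.951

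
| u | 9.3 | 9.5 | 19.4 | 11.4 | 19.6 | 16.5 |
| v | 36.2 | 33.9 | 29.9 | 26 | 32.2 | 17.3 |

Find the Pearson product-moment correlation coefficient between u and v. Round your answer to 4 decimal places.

-0.3358

n = 6, Σu = 85.7, Σv = 175.5, Σu² = 1339.47, Σv² = 5365.79, Σuv = 2451.74
nΣuv − ΣuΣv = 14710.44 − 15040.35 = -329.91
nΣu² − (Σu)² = 8036.82 − 7344.49 = 692.33; nΣv² − (Σv)² = 32194.74 − 30800.25 = 1394.49
r = -329.91 / √(692.33 × 1394.49) = -329.91 / 982.5718 ≈ -0.3358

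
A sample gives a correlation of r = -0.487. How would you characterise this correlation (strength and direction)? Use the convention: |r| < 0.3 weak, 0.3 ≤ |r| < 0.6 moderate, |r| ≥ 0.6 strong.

moderate negative

r = -0.487 < 0 so the relationship is negative.
|r| = 0.487, which falls in the moderate range.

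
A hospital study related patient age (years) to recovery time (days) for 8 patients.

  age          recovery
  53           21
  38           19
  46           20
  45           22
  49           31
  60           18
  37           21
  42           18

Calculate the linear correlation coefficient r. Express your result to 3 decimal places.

n = 8, Σx = 370, Σy = 170, Σx² = 17528, Σy² = 3736, Σxy = 7877
nΣxy − ΣxΣy = 63016 − 62900 = 116
nΣx² − (Σx)² = 140224 − 136900 = 3324; nΣy² − (Σy)² = 29888 − 28900 = 988
r = 116 / √(3324 × 988) = 116 / 1812.2119 ≈ 0.064

0.064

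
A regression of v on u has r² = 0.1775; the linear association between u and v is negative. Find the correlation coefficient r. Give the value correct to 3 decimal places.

-0.421

|r| = √0.1775 = 0.421
The association is negative, so r = −0.421.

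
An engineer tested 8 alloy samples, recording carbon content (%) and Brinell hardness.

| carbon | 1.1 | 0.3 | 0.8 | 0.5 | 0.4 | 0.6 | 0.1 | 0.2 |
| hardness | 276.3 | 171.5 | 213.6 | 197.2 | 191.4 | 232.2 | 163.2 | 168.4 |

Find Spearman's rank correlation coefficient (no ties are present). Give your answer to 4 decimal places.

0.9762

Rank carbon: 8, 3, 7, 5, 4, 6, 1, 2
Rank hardness: 8, 3, 6, 5, 4, 7, 1, 2
d = rank(carbon) − rank(hardness): 0, 0, 1, 0, 0, -1, 0, 0; Σd² = 2
ρ = 1 − 6Σd² / [n(n²−1)] = 1 − 6×2 / (8×63) = 1 − 12/504 ≈ 0.9762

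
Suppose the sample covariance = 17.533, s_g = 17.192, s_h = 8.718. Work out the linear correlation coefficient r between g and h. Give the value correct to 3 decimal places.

0.117

r = Cov(g,h) / (s_g · s_h) = 17.533 / (17.192 × 8.718)
  = 17.533 / 149.8799 ≈ 0.117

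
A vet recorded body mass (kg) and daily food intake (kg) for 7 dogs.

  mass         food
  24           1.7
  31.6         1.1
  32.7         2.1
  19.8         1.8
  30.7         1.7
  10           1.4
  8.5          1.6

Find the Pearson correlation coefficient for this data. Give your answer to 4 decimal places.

0.1822

n = 7, Σx = 157.3, Σy = 11.4, Σx² = 4150.63, Σy² = 19.16, Σxy = 259.66
nΣxy − ΣxΣy = 1817.62 − 1793.22 = 24.4
nΣx² − (Σx)² = 29054.41 − 24743.29 = 4311.12; nΣy² − (Σy)² = 134.12 − 129.96 = 4.16
r = 24.4 / √(4311.12 × 4.16) = 24.4 / 133.9189 ≈ 0.1822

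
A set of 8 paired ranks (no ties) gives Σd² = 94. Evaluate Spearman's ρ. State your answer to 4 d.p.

-0.1190

ρ = 1 − 6Σd² / [n(n²−1)] = 1 − 6×94 / (8×63)
  = 1 − 564/504 = 1 − 1.11905 ≈ -0.1190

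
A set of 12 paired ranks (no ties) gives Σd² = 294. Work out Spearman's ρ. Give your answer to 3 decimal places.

-0.028

ρ = 1 − 6Σd² / [n(n²−1)] = 1 − 6×294 / (12×143)
  = 1 − 1764/1716 = 1 − 1.0280 ≈ -0.028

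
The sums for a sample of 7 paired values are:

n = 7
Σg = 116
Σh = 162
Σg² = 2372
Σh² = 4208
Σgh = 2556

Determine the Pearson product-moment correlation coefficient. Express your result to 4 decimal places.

r = (nΣgh − ΣgΣh) / √[(nΣg² − (Σg)²)(nΣh² − (Σh)²)]
Numerator: 7×2556 − 116×162 = -900
Denominator: √[(16604 − 13456)(29456 − 26244)] = √[3148 × 3212] = 3179.8390
r = -900 / 3179.8390 ≈ -0.2830

-0.2830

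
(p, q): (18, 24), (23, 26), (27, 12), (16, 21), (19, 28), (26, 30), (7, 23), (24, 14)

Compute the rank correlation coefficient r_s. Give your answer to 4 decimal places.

-0.0714

Rank p: 3, 5, 8, 2, 4, 7, 1, 6
Rank q: 5, 6, 1, 3, 7, 8, 4, 2
d = rank(p) − rank(q): -2, -1, 7, -1, -3, -1, -3, 4; Σd² = 90
ρ = 1 − 6Σd² / [n(n²−1)] = 1 − 6×90 / (8×63) = 1 − 540/504 ≈ -0.0714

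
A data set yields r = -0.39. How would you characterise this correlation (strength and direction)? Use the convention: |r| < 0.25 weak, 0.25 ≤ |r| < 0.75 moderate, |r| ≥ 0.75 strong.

r = -0.39 < 0 so the relationship is negative.
|r| = 0.39, which falls in the moderate range.

moderate negative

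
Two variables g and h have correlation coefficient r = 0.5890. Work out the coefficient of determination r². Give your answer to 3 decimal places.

r² = (0.5890)² = 0.347

0.347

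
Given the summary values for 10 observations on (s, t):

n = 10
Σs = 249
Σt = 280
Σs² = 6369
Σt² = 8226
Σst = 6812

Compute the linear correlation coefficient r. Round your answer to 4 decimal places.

-0.6266

r = (nΣst − ΣsΣt) / √[(nΣs² − (Σs)²)(nΣt² − (Σt)²)]
Numerator: 10×6812 − 249×280 = -1600
Denominator: √[(63690 − 62001)(82260 − 78400)] = √[1689 × 3860] = 2553.3390
r = -1600 / 2553.3390 ≈ -0.6266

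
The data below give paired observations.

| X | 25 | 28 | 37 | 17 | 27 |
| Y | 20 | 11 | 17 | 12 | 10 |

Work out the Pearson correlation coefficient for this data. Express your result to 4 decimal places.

n = 5, ΣX = 134, ΣY = 70, ΣX² = 3796, ΣY² = 1054, ΣXY = 1911
nΣXY − ΣXΣY = 9555 − 9380 = 175
nΣX² − (ΣX)² = 18980 − 17956 = 1024; nΣY² − (ΣY)² = 5270 − 4900 = 370
r = 175 / √(1024 × 370) = 175 / 615.5323 ≈ 0.2843

0.2843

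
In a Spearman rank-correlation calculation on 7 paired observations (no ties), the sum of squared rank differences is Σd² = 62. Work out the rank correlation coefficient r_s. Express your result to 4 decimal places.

-0.1071

ρ = 1 − 6Σd² / [n(n²−1)] = 1 − 6×62 / (7×48)
  = 1 − 372/336 = 1 − 1.10714 ≈ -0.1071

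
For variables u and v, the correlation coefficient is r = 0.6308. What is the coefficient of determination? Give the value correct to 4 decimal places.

0.3979

r² = (0.6308)² = 0.3979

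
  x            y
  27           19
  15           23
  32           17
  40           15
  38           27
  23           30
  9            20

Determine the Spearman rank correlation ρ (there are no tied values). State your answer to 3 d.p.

-0.429

Rank x: 4, 2, 5, 7, 6, 3, 1
Rank y: 3, 5, 2, 1, 6, 7, 4
d = rank(x) − rank(y): 1, -3, 3, 6, 0, -4, -3; Σd² = 80
ρ = 1 − 6Σd² / [n(n²−1)] = 1 − 6×80 / (7×48) = 1 − 480/336 ≈ -0.429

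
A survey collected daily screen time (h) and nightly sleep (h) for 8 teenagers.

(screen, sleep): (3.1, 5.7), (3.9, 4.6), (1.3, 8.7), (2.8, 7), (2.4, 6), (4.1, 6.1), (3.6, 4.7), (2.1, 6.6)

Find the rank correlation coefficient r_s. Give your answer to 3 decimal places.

Rank screen: 5, 7, 1, 4, 3, 8, 6, 2
Rank sleep: 3, 1, 8, 7, 4, 5, 2, 6
d = rank(screen) − rank(sleep): 2, 6, -7, -3, -1, 3, 4, -4; Σd² = 140
ρ = 1 − 6Σd² / [n(n²−1)] = 1 − 6×140 / (8×63) = 1 − 840/504 ≈ -0.667

-0.667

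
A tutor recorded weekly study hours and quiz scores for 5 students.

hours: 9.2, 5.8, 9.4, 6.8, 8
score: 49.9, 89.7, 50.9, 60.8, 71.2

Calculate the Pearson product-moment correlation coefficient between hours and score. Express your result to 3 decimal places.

-0.857

n = 5, Σx = 39.2, Σy = 322.5, Σx² = 316.88, Σy² = 21892.99, Σxy = 2440.84
nΣxy − ΣxΣy = 12204.2 − 12642 = -437.8
nΣx² − (Σx)² = 1584.4 − 1536.64 = 47.76; nΣy² − (Σy)² = 109464.95 − 104006.25 = 5458.7
r = -437.8 / √(47.76 × 5458.7) = -437.8 / 510.5953 ≈ -0.857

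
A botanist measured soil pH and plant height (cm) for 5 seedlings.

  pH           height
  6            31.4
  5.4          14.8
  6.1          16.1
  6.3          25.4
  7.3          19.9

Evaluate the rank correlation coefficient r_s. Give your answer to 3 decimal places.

0.300

Rank pH: 2, 1, 3, 4, 5
Rank height: 5, 1, 2, 4, 3
d = rank(pH) − rank(height): -3, 0, 1, 0, 2; Σd² = 14
ρ = 1 − 6Σd² / [n(n²−1)] = 1 − 6×14 / (5×24) = 1 − 84/120 ≈ 0.300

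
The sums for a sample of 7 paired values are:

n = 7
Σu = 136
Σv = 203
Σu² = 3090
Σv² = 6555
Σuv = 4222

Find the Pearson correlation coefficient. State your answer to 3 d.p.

r = (nΣuv − ΣuΣv) / √[(nΣu² − (Σu)²)(nΣv² − (Σv)²)]
Numerator: 7×4222 − 136×203 = 1946
Denominator: √[(21630 − 18496)(45885 − 41209)] = √[3134 × 4676] = 3828.1306
r = 1946 / 3828.1306 ≈ 0.508

0.508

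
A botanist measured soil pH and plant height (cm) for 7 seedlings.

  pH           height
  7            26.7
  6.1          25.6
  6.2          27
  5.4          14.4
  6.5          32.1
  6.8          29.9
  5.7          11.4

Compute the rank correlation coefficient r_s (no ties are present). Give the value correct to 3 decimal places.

0.714

Rank pH: 7, 3, 4, 1, 5, 6, 2
Rank height: 4, 3, 5, 2, 7, 6, 1
d = rank(pH) − rank(height): 3, 0, -1, -1, -2, 0, 1; Σd² = 16
ρ = 1 − 6Σd² / [n(n²−1)] = 1 − 6×16 / (7×48) = 1 − 96/336 ≈ 0.714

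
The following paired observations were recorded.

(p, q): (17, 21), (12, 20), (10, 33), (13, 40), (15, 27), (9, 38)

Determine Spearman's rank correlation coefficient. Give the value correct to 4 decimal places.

-0.3714

Rank p: 6, 3, 2, 4, 5, 1
Rank q: 2, 1, 4, 6, 3, 5
d = rank(p) − rank(q): 4, 2, -2, -2, 2, -4; Σd² = 48
ρ = 1 − 6Σd² / [n(n²−1)] = 1 − 6×48 / (6×35) = 1 − 288/210 ≈ -0.3714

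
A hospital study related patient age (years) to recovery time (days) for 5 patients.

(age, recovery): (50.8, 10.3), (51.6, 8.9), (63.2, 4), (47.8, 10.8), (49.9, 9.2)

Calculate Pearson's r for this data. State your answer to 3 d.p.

n = 5, Σx = 263.3, Σy = 43.2, Σx² = 14012.29, Σy² = 402.58, Σxy = 2210.6
nΣxy − ΣxΣy = 11053 − 11374.56 = -321.56
nΣx² − (Σx)² = 70061.45 − 69326.89 = 734.56; nΣy² − (Σy)² = 2012.9 − 1866.24 = 146.66
r = -321.56 / √(734.56 × 146.66) = -321.56 / 328.2234 ≈ -0.980

-0.980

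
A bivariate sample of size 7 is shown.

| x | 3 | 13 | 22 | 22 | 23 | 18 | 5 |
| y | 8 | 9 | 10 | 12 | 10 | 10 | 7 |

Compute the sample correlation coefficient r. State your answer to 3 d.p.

n = 7, Σx = 106, Σy = 66, Σx² = 2024, Σy² = 638, Σxy = 1070
nΣxy − ΣxΣy = 7490 − 6996 = 494
nΣx² − (Σx)² = 14168 − 11236 = 2932; nΣy² − (Σy)² = 4466 − 4356 = 110
r = 494 / √(2932 × 110) = 494 / 567.9084 ≈ 0.870

0.870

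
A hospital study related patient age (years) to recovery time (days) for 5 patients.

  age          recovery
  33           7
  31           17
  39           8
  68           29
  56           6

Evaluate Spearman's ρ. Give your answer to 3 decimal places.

Rank age: 2, 1, 3, 5, 4
Rank recovery: 2, 4, 3, 5, 1
d = rank(age) − rank(recovery): 0, -3, 0, 0, 3; Σd² = 18
ρ = 1 − 6Σd² / [n(n²−1)] = 1 − 6×18 / (5×24) = 1 − 108/120 ≈ 0.100

0.100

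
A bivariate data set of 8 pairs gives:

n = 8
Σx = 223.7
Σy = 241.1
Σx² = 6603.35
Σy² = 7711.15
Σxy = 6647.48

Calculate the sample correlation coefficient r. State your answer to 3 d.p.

r = (nΣxy − ΣxΣy) / √[(nΣx² − (Σx)²)(nΣy² − (Σy)²)]
Numerator: 8×6647.48 − 223.7×241.1 = -754.23
Denominator: √[(52826.8 − 50041.69)(61689.2 − 58129.21)] = √[2785.11 × 3559.99] = 3148.8035
r = -754.23 / 3148.8035 ≈ -0.240

-0.240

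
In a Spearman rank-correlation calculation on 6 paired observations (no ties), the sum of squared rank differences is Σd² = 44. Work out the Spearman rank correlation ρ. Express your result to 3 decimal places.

ρ = 1 − 6Σd² / [n(n²−1)] = 1 − 6×44 / (6×35)
  = 1 − 264/210 = 1 − 1.2571 ≈ -0.257

-0.257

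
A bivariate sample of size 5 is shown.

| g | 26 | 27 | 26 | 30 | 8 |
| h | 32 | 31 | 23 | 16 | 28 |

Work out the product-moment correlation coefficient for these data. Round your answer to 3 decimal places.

-0.307

n = 5, Σg = 117, Σh = 130, Σg² = 3045, Σh² = 3554, Σgh = 2971
nΣgh − ΣgΣh = 14855 − 15210 = -355
nΣg² − (Σg)² = 15225 − 13689 = 1536; nΣh² − (Σh)² = 17770 − 16900 = 870
r = -355 / √(1536 × 870) = -355 / 1155.9931 ≈ -0.307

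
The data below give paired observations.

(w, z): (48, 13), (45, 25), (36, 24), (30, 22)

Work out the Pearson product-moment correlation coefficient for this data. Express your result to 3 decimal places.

n = 4, Σw = 159, Σz = 84, Σw² = 6525, Σz² = 1854, Σwz = 3273
nΣwz − ΣwΣz = 13092 − 13356 = -264
nΣw² − (Σw)² = 26100 − 25281 = 819; nΣz² − (Σz)² = 7416 − 7056 = 360
r = -264 / √(819 × 360) = -264 / 542.9917 ≈ -0.486

-0.486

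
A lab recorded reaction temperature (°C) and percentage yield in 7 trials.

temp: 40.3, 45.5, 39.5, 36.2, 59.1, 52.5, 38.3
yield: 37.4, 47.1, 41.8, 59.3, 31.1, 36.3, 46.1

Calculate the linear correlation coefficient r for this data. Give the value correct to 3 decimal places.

n = 7, Σx = 311.4, Σy = 299.1, Σx² = 14280.98, Σy² = 13291.01, Σxy = 12957.42
nΣxy − ΣxΣy = 90701.94 − 93139.74 = -2437.8
nΣx² − (Σx)² = 99966.86 − 96969.96 = 2996.9; nΣy² − (Σy)² = 93037.07 − 89460.81 = 3576.26
r = -2437.8 / √(2996.9 × 3576.26) = -2437.8 / 3273.7889 ≈ -0.745

-0.745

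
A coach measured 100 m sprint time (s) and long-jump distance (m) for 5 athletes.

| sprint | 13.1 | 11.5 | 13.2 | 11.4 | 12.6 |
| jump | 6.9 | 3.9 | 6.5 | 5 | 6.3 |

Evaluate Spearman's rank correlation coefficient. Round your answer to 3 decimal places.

Rank sprint: 4, 2, 5, 1, 3
Rank jump: 5, 1, 4, 2, 3
d = rank(sprint) − rank(jump): -1, 1, 1, -1, 0; Σd² = 4
ρ = 1 − 6Σd² / [n(n²−1)] = 1 − 6×4 / (5×24) = 1 − 24/120 ≈ 0.800

0.800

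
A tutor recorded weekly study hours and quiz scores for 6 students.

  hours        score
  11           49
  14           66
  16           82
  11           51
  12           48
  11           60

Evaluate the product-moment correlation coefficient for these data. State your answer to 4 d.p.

0.8955

n = 6, Σx = 75, Σy = 356, Σx² = 959, Σy² = 21986, Σxy = 4572
nΣxy − ΣxΣy = 27432 − 26700 = 732
nΣx² − (Σx)² = 5754 − 5625 = 129; nΣy² − (Σy)² = 131916 − 126736 = 5180
r = 732 / √(129 × 5180) = 732 / 817.4472 ≈ 0.8955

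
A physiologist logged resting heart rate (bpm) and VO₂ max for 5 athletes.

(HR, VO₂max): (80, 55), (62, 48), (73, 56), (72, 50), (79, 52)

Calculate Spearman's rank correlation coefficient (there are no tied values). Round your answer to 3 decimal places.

0.700

Rank HR: 5, 1, 3, 2, 4
Rank VO₂max: 4, 1, 5, 2, 3
d = rank(HR) − rank(VO₂max): 1, 0, -2, 0, 1; Σd² = 6
ρ = 1 − 6Σd² / [n(n²−1)] = 1 − 6×6 / (5×24) = 1 − 36/120 ≈ 0.700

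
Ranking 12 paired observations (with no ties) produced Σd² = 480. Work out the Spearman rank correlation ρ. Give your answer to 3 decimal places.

-0.678

ρ = 1 − 6Σd² / [n(n²−1)] = 1 − 6×480 / (12×143)
  = 1 − 2880/1716 = 1 − 1.6783 ≈ -0.678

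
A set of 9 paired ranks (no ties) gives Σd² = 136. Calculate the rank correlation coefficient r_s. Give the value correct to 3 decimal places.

-0.133

ρ = 1 − 6Σd² / [n(n²−1)] = 1 − 6×136 / (9×80)
  = 1 − 816/720 = 1 − 1.1333 ≈ -0.133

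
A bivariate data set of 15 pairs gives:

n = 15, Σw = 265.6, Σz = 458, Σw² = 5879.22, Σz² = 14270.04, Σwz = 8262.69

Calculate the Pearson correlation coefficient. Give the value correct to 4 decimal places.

0.2639

r = (nΣwz − ΣwΣz) / √[(nΣw² − (Σw)²)(nΣz² − (Σz)²)]
Numerator: 15×8262.69 − 265.6×458 = 2295.55
Denominator: √[(88188.3 − 70543.36)(214050.6 − 209764)] = √[17644.94 × 4286.6] = 8696.9420
r = 2295.55 / 8696.9420 ≈ 0.2639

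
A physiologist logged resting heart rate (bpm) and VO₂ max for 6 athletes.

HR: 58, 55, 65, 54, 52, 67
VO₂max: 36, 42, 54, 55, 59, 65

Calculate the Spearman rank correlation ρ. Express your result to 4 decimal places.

Rank HR: 4, 3, 5, 2, 1, 6
Rank VO₂max: 1, 2, 3, 4, 5, 6
d = rank(HR) − rank(VO₂max): 3, 1, 2, -2, -4, 0; Σd² = 34
ρ = 1 − 6Σd² / [n(n²−1)] = 1 − 6×34 / (6×35) = 1 − 204/210 ≈ 0.0286

0.0286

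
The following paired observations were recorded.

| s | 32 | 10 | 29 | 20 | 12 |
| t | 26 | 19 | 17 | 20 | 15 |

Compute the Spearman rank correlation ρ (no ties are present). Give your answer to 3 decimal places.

Rank s: 5, 1, 4, 3, 2
Rank t: 5, 3, 2, 4, 1
d = rank(s) − rank(t): 0, -2, 2, -1, 1; Σd² = 10
ρ = 1 − 6Σd² / [n(n²−1)] = 1 − 6×10 / (5×24) = 1 − 60/120 ≈ 0.500

0.500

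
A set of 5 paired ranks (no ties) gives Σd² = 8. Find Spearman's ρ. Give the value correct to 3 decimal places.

ρ = 1 − 6Σd² / [n(n²−1)] = 1 − 6×8 / (5×24)
  = 1 − 48/120 = 1 − 0.4000 ≈ 0.600

0.600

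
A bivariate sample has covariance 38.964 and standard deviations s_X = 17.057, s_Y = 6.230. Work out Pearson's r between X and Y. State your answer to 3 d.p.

r = Cov(X,Y) / (s_X · s_Y) = 38.964 / (17.057 × 6.230)
  = 38.964 / 106.2651 ≈ 0.367

0.367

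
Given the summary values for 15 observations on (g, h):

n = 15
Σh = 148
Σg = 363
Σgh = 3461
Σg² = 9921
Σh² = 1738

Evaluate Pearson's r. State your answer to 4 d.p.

-0.2147

r = (nΣgh − ΣgΣh) / √[(nΣg² − (Σg)²)(nΣh² − (Σh)²)]
Numerator: 15×3461 − 363×148 = -1809
Denominator: √[(148815 − 131769)(26070 − 21904)] = √[17046 × 4166] = 8426.9589
r = -1809 / 8426.9589 ≈ -0.2147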